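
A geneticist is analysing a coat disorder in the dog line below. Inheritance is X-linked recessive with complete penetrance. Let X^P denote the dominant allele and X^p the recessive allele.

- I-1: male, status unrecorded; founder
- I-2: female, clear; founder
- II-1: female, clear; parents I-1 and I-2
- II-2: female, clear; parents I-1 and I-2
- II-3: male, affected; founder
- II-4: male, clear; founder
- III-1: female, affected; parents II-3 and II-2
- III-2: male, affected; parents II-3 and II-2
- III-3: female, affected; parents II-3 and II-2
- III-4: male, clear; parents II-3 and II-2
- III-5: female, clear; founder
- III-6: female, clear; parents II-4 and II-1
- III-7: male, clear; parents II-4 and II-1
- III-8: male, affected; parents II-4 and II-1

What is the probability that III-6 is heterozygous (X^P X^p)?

II-4 is clear, so II-4 is X^P Y.
II-1 is clear so carries P and passed p to III-8 (X^p Y), so II-1 is X^P X^p.
Their cross gives offspring ratios 1/2 X^P X^P : 1/2 X^P X^p. Conditioning on III-6 being clear, P(X^P X^p) = 1/2 / 1 = 1/2.

1/2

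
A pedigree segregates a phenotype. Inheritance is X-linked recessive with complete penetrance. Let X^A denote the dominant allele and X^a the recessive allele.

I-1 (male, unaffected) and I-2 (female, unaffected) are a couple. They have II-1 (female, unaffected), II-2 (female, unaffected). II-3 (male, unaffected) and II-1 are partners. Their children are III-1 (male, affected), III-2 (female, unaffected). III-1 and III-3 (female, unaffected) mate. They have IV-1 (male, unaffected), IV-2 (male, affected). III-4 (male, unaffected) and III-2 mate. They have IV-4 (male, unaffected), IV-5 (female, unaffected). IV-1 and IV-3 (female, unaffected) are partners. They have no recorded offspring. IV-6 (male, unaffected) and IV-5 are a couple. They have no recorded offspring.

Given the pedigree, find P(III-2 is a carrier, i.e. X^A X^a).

1/3

II-3 is unaffected, so II-3 is X^A Y.
II-1 is unaffected so carries A and passed a to III-1 (X^a Y), so II-1 is X^A X^a.
Their cross gives offspring ratios 1/2 X^A X^A : 1/2 X^A X^a. Conditioning on III-2 being unaffected, P(X^A X^a) = 1/2 / 1 = 1/2 before taking III-2's own offspring into account.
III-4 is unaffected, so III-4 is X^A Y.
Now use III-2's offspring. Probability of each recorded status — unaffected son IV-4: 1/2 if III-2 is X^A X^a, 1 if X^A X^A. (IV-5: equally likely either way, so uninformative.)
Bayes: P(X^A X^a) = 1/2·1/2 / (1/2·1/2 + 1/2·1) = 1/3.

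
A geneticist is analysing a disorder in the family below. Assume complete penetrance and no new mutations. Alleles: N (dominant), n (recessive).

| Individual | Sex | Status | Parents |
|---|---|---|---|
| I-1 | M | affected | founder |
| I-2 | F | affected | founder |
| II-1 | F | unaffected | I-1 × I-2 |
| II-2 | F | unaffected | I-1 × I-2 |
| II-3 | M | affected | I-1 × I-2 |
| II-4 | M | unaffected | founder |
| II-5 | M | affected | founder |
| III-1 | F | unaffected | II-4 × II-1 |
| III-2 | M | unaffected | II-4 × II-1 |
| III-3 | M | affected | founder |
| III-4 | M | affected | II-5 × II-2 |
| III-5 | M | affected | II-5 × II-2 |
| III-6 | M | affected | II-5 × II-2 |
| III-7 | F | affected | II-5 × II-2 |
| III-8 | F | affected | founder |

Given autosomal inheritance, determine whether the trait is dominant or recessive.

dominant

I-1 and I-2 are both affected yet have an unaffected child II-1. Under a recessive model two affected parents are homozygous and every child would be affected, so the trait cannot be recessive.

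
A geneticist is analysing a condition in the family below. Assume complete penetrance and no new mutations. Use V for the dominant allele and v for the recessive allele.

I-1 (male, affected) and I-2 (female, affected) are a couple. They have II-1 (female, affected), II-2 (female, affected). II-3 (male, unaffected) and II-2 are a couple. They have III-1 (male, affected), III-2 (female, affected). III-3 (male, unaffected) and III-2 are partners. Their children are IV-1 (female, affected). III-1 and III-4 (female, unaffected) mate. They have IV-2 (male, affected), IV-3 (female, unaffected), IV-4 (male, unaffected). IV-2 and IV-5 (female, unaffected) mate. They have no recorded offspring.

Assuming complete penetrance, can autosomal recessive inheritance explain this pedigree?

A consistent assignment under autosomal recessive exists: I-1 vv, I-2 vv, II-1 vv, II-2 vv, II-3 Vv, III-1 vv, III-2 vv, III-3 Vv, III-4 Vv, IV-1 vv, IV-2 vv, IV-3 Vv, IV-4 Vv, IV-5 VV.
In this assignment every recorded phenotype matches its genotype and every non-founder's genotype is obtainable from its parents' genotypes, so the pedigree is consistent.

Yes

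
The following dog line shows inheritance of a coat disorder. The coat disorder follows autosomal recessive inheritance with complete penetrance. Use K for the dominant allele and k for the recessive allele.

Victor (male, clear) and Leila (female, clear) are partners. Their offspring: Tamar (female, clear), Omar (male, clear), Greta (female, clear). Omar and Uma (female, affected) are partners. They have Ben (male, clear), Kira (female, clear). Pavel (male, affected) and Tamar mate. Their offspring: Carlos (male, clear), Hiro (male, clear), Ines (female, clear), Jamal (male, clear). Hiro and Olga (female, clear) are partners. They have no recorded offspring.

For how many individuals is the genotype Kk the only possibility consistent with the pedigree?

6

Obligate heterozygotes: Ben is clear so carries K and received k from Uma (kk), so Ben is Kk; Kira is clear so carries K and received k from Uma (kk), so Kira is Kk; Carlos is clear so carries K and received k from Pavel (kk), so Carlos is Kk; Hiro is clear so carries K and received k from Pavel (kk), so Hiro is Kk; Ines is clear so carries K and received k from Pavel (kk), so Ines is Kk; Jamal is clear so carries K and received k from Pavel (kk), so Jamal is Kk.
Every other individual is either homozygous by phenotype or has at least one consistent homozygous assignment, so the count is 6.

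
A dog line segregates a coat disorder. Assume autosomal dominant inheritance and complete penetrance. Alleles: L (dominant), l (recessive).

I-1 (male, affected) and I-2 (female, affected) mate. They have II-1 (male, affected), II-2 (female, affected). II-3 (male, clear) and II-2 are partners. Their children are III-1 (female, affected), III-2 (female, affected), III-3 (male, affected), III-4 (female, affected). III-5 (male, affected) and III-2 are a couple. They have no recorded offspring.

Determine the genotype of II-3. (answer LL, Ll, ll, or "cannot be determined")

II-3 is clear, so II-3 is ll.

ll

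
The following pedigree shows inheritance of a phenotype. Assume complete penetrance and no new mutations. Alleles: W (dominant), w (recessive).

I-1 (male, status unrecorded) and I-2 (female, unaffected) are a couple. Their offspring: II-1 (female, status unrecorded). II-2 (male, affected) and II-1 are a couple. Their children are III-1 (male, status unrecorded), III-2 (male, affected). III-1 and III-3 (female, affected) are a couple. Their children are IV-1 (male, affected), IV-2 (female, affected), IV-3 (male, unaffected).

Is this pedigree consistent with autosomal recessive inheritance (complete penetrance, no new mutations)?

A consistent assignment under autosomal recessive exists: I-1 WW, I-2 Ww, II-1 Ww, II-2 ww, III-1 Ww, III-2 ww, III-3 ww, IV-1 ww, IV-2 ww, IV-3 Ww.
In this assignment every recorded phenotype matches its genotype and every non-founder's genotype is obtainable from its parents' genotypes, so the pedigree is consistent.

Yes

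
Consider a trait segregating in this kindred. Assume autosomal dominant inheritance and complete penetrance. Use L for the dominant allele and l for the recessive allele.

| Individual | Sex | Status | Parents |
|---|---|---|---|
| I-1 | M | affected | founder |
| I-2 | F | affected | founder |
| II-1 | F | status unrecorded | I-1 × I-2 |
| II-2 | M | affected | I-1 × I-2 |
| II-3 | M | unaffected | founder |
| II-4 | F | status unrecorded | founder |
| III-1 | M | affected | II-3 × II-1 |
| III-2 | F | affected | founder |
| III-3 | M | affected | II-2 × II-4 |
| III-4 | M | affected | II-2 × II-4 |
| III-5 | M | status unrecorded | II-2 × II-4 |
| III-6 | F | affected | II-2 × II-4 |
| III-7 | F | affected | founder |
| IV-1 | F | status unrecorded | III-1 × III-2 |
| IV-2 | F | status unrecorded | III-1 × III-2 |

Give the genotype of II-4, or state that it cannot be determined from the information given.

II-4's phenotype is unrecorded, and no parent or child forces a single allele at both positions; consistent genotype assignments exist with II-4 as LL or Ll or ll.

cannot be determined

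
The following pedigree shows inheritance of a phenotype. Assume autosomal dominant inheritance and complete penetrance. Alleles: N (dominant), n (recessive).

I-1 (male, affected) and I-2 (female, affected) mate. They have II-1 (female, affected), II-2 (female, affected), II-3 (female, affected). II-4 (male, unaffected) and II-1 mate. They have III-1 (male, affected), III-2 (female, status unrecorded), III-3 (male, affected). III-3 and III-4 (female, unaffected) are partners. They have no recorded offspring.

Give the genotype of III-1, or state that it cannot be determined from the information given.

Nn

From phenotype alone, III-1 is NN or Nn.
III-1 is affected so carries N and received n from II-4 (nn), so III-1 is Nn.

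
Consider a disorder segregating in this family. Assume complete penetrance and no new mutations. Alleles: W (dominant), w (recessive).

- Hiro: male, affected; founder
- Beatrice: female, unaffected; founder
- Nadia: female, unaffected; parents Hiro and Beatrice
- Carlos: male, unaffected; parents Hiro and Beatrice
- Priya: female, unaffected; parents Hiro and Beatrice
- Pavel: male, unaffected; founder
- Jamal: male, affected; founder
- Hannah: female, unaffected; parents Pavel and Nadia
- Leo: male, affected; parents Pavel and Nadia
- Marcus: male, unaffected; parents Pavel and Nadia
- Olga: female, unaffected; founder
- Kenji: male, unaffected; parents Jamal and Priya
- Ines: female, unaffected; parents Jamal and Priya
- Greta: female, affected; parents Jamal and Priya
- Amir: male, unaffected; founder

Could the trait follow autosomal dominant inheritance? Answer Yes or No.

No

Under autosomal dominant, Leo (affected, male) cannot arise from Pavel (unaffected) × Nadia (unaffected).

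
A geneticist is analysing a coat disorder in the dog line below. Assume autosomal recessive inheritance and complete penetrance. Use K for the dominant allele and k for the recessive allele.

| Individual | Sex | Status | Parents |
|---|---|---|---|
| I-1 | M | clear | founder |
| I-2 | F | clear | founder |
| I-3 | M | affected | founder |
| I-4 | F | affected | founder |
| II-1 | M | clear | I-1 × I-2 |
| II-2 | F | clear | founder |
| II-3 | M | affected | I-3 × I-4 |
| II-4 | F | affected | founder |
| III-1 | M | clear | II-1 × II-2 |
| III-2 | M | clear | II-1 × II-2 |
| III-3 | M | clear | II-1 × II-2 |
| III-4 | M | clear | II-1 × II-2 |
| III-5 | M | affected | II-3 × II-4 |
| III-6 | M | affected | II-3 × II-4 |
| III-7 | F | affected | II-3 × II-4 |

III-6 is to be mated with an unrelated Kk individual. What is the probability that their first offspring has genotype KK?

III-6 is affected, so III-6 is kk.
The cross gives 1/2 Kk : 1/2 kk, so P(offspring has genotype KK) = 0.

0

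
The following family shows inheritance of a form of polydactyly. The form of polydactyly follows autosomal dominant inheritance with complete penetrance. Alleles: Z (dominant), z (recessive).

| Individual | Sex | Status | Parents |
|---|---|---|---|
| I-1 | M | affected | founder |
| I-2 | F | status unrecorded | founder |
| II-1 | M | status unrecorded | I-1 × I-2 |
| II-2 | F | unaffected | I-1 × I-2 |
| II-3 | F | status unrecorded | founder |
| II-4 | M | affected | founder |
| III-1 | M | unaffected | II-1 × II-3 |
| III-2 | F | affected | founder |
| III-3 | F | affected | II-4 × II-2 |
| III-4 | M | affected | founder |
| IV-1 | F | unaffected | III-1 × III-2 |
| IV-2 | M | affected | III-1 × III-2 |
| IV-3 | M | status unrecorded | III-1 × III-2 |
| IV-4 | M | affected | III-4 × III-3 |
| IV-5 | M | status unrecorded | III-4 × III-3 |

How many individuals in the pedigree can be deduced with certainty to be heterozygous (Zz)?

4

Obligate heterozygotes: I-1 is affected so carries Z and passed z to II-2 (zz), so I-1 is Zz; III-2 is affected so carries Z and passed z to IV-1 (zz), so III-2 is Zz; III-3 is affected so carries Z and received z from II-2 (zz), so III-3 is Zz; IV-2 is affected so carries Z and received z from III-1 (zz), so IV-2 is Zz.
Every other individual is either homozygous by phenotype or has at least one consistent homozygous assignment, so the count is 4.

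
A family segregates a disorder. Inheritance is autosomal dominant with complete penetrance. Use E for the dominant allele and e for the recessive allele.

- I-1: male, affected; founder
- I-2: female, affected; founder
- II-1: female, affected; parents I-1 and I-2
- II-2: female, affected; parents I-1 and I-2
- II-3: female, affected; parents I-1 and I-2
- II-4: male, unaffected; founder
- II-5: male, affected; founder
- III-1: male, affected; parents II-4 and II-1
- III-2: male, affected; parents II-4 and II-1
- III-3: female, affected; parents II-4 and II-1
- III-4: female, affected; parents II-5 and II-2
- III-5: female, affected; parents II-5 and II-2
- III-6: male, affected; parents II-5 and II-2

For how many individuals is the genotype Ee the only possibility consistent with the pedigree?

3

Obligate heterozygotes: III-1 is affected so carries E and received e from II-4 (ee), so III-1 is Ee; III-2 is affected so carries E and received e from II-4 (ee), so III-2 is Ee; III-3 is affected so carries E and received e from II-4 (ee), so III-3 is Ee.
Every other individual is either homozygous by phenotype or has at least one consistent homozygous assignment, so the count is 3.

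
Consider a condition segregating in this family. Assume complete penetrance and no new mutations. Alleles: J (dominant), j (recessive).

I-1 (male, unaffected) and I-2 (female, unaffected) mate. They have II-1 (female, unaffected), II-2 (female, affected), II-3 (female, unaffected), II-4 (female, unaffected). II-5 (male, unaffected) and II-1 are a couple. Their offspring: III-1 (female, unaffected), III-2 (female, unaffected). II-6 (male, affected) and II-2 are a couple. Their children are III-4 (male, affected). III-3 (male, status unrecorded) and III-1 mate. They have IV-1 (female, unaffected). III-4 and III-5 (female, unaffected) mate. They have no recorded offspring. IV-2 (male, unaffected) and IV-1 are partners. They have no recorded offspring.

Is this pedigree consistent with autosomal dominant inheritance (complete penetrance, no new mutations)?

Under autosomal dominant, II-2 (affected, female) cannot arise from I-1 (unaffected) × I-2 (unaffected).

No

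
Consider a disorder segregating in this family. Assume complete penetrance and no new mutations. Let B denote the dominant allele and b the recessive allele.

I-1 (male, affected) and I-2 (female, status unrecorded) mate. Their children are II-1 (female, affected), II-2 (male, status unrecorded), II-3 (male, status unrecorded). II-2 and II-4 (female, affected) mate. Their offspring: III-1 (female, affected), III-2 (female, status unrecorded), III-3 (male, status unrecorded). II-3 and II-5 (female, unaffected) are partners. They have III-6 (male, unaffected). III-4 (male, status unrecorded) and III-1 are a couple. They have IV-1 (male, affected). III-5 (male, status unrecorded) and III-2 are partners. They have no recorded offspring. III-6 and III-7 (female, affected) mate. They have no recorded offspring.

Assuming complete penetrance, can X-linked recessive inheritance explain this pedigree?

Yes

A consistent assignment under X-linked recessive exists: I-1 X^b Y, I-2 X^B X^b, II-1 X^b X^b, II-2 X^b Y, II-3 X^B Y, II-4 X^b X^b, II-5 X^B X^B, III-1 X^b X^b, III-2 X^b X^b, III-3 X^b Y, III-4 X^B Y, III-5 X^B Y, III-6 X^B Y, III-7 X^b X^b, IV-1 X^b Y.
In this assignment every recorded phenotype matches its genotype and every non-founder's genotype is obtainable from its parents' genotypes, so the pedigree is consistent.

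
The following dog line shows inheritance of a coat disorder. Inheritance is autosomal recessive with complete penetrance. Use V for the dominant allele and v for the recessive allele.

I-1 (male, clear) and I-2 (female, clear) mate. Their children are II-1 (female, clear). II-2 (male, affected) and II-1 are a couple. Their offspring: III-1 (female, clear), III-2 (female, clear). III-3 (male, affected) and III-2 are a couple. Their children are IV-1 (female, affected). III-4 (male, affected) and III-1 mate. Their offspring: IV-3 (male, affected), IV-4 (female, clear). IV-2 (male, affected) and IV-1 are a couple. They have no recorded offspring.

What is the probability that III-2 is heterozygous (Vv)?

III-2 is clear so carries V and received v from II-2 (vv), so III-2 is Vv, giving P(Vv) = 1.

1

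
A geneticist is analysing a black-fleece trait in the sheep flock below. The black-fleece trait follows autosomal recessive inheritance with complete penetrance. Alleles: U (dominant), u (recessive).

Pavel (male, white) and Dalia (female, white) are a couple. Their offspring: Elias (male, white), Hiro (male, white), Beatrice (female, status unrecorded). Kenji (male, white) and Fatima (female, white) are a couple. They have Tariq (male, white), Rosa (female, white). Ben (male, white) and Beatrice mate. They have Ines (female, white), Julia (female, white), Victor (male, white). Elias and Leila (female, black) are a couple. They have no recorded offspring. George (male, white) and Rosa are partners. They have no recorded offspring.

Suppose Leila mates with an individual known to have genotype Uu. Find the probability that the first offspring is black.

Leila is black, so Leila is uu.
The cross gives 1/2 Uu : 1/2 uu, so P(offspring is black) = 1/2.

1/2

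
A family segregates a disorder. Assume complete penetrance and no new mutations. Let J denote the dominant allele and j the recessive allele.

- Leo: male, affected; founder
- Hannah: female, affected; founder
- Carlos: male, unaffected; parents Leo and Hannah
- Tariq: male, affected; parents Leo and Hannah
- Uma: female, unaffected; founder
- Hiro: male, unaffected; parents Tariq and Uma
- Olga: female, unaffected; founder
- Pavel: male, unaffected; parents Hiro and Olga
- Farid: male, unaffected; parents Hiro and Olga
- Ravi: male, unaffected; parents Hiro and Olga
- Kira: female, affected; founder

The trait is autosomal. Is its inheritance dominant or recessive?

Leo and Hannah are both affected yet have an unaffected child Carlos. Under a recessive model two affected parents are homozygous and every child would be affected, so the trait cannot be recessive.

dominant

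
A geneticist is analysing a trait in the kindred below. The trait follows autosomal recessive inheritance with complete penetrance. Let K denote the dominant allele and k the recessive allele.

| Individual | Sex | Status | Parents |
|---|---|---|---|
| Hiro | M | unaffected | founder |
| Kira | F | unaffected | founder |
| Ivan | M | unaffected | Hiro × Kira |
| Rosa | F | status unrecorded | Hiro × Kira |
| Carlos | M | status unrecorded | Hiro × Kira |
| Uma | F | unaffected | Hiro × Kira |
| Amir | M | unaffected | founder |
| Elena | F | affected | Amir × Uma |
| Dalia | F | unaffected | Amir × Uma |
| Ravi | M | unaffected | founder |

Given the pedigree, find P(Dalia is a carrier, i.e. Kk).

2/3

Amir is unaffected so carries K and passed k to Elena (kk), so Amir is Kk.
Uma is unaffected so carries K and passed k to Elena (kk), so Uma is Kk.
Their cross gives offspring ratios 1/4 KK : 1/2 Kk : 1/4 kk. Conditioning on Dalia being unaffected, P(Kk) = 1/2 / 3/4 = 2/3.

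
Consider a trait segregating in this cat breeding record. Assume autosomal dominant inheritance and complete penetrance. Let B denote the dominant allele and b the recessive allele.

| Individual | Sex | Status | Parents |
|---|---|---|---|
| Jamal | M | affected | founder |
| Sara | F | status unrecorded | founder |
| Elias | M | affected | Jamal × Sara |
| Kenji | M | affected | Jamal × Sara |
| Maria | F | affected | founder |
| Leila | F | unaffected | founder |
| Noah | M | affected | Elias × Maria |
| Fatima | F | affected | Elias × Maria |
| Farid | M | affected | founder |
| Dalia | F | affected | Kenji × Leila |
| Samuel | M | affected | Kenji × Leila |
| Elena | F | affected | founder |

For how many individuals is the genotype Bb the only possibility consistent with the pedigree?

2

Obligate heterozygotes: Dalia is affected so carries B and received b from Leila (bb), so Dalia is Bb; Samuel is affected so carries B and received b from Leila (bb), so Samuel is Bb.
Every other individual is either homozygous by phenotype or has at least one consistent homozygous assignment, so the count is 2.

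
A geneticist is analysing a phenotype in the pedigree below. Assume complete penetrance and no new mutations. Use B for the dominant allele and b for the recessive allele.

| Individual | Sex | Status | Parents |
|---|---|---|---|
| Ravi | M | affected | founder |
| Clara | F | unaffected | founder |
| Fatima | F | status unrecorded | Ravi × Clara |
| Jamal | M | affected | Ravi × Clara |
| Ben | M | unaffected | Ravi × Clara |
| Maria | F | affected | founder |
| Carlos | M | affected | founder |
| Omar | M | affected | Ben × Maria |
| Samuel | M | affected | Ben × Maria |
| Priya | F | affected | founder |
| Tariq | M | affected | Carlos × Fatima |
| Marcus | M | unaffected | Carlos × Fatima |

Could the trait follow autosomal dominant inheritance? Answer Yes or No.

Yes

A consistent assignment under autosomal dominant exists: Ravi Bb, Clara bb, Fatima Bb, Jamal Bb, Ben bb, Maria BB, Carlos Bb, Omar Bb, Samuel Bb, Priya BB, Tariq BB, Marcus bb.
In this assignment every recorded phenotype matches its genotype and every non-founder's genotype is obtainable from its parents' genotypes, so the pedigree is consistent.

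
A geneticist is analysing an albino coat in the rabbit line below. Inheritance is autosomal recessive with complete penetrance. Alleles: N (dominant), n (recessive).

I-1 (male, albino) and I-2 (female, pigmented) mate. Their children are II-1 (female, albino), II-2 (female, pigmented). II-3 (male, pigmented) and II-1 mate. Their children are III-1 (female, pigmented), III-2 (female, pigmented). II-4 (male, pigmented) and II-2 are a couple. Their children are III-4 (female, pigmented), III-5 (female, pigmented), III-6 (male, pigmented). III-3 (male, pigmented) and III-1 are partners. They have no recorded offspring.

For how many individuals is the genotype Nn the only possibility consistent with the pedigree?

Obligate heterozygotes: I-2 is pigmented so carries N and passed n to II-1 (nn), so I-2 is Nn; II-2 is pigmented so carries N and received n from I-1 (nn), so II-2 is Nn; III-1 is pigmented so carries N and received n from II-1 (nn), so III-1 is Nn; III-2 is pigmented so carries N and received n from II-1 (nn), so III-2 is Nn.
Every other individual is either homozygous by phenotype or has at least one consistent homozygous assignment, so the count is 4.

4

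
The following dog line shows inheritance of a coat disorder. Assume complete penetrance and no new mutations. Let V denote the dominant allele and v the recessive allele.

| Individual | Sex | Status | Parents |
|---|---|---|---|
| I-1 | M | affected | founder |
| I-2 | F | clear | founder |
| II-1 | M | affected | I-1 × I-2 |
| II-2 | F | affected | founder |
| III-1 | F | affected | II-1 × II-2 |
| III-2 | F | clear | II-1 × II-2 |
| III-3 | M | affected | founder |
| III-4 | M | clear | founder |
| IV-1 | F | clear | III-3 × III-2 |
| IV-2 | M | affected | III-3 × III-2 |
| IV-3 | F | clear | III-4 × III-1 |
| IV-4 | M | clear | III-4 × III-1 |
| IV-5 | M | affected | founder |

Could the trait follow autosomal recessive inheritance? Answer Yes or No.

Under autosomal recessive, III-2 (clear, female) cannot arise from II-1 (affected) × II-2 (affected).

No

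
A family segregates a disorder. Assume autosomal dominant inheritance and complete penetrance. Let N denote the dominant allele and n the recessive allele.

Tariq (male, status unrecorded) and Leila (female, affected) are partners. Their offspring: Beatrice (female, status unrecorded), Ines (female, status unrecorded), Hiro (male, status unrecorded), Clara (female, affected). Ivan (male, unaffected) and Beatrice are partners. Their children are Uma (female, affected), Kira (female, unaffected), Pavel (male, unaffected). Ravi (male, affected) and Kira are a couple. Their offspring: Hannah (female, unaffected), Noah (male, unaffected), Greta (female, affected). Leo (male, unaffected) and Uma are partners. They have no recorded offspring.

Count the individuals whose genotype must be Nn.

4

Obligate heterozygotes: Beatrice passed N to Uma (Nn, whose n came from Ivan) and passed n to Kira (nn), so Beatrice is Nn; Uma is affected so carries N and received n from Ivan (nn), so Uma is Nn; Ravi is affected so carries N and passed n to Hannah (nn), so Ravi is Nn; Greta is affected so carries N and received n from Kira (nn), so Greta is Nn.
Every other individual is either homozygous by phenotype or has at least one consistent homozygous assignment, so the count is 4.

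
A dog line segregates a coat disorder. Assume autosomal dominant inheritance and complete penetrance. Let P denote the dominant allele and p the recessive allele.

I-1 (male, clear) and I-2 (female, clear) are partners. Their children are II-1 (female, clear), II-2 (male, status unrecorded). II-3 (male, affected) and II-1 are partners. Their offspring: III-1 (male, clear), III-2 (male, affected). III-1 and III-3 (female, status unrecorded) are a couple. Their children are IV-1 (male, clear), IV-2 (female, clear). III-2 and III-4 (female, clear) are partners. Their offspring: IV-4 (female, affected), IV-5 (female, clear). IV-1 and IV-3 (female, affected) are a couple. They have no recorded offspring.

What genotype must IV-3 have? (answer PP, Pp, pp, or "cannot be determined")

cannot be determined

IV-3's phenotype allows PP or Pp, and no parent or child forces a single allele at both positions; consistent genotype assignments exist with IV-3 as PP or Pp.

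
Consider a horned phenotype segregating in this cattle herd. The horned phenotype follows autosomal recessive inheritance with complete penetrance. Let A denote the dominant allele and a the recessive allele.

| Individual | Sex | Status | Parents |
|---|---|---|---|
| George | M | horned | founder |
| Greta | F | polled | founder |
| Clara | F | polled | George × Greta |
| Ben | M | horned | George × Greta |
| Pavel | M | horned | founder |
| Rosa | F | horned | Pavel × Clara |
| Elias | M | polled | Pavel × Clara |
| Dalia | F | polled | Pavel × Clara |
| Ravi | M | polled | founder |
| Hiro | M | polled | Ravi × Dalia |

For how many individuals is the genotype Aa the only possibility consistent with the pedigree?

Obligate heterozygotes: Greta is polled so carries A and passed a to Ben (aa), so Greta is Aa; Clara is polled so carries A and received a from George (aa), so Clara is Aa; Elias is polled so carries A and received a from Pavel (aa), so Elias is Aa; Dalia is polled so carries A and received a from Pavel (aa), so Dalia is Aa.
Every other individual is either homozygous by phenotype or has at least one consistent homozygous assignment, so the count is 4.

4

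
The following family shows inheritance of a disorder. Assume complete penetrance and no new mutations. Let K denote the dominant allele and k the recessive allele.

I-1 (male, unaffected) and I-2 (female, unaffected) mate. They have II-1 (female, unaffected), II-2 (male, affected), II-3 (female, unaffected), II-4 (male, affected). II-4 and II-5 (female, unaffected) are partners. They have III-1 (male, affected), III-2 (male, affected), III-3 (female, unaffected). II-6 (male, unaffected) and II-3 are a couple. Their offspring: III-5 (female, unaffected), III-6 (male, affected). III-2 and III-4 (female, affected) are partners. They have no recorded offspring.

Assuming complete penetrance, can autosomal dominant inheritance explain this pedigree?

Under autosomal dominant, II-2 (affected, male) cannot arise from I-1 (unaffected) × I-2 (unaffected).

No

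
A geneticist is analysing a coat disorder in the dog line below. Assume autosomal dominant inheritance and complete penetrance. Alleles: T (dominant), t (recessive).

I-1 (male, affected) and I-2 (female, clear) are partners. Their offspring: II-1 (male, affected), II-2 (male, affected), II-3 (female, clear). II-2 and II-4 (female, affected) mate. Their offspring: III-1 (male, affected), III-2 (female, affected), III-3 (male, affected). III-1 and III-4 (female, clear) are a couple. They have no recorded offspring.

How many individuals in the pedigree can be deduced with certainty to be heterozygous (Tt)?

Obligate heterozygotes: I-1 is affected so carries T and passed t to II-3 (tt), so I-1 is Tt; II-1 is affected so carries T and received t from I-2 (tt), so II-1 is Tt; II-2 is affected so carries T and received t from I-2 (tt), so II-2 is Tt.
Every other individual is either homozygous by phenotype or has at least one consistent homozygous assignment, so the count is 3.

3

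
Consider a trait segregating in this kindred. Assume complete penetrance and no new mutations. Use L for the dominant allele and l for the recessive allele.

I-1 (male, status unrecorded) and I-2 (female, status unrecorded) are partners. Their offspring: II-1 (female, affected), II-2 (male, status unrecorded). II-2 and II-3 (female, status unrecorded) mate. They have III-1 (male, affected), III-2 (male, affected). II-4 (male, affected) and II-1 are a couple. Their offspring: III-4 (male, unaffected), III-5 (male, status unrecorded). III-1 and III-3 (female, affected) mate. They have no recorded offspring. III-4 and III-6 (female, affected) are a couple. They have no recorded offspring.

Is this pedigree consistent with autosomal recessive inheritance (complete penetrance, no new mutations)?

Under autosomal recessive, III-4 (unaffected, male) cannot arise from II-4 (affected) × II-1 (affected).

No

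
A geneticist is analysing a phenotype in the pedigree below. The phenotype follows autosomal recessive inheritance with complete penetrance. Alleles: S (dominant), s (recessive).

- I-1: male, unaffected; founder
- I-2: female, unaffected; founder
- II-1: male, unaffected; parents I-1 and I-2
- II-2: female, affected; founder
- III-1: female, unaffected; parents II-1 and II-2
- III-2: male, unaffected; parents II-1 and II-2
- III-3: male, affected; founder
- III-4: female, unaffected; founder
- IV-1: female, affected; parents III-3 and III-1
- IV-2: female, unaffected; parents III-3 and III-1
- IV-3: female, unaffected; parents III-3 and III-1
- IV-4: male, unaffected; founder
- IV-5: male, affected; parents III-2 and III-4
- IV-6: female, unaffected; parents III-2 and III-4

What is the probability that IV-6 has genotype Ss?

III-2 is unaffected so carries S and received s from II-2 (ss), so III-2 is Ss.
III-4 is unaffected so carries S and passed s to IV-5 (ss), so III-4 is Ss.
Their cross gives offspring ratios 1/4 SS : 1/2 Ss : 1/4 ss. Conditioning on IV-6 being unaffected, P(Ss) = 1/2 / 3/4 = 2/3.

2/3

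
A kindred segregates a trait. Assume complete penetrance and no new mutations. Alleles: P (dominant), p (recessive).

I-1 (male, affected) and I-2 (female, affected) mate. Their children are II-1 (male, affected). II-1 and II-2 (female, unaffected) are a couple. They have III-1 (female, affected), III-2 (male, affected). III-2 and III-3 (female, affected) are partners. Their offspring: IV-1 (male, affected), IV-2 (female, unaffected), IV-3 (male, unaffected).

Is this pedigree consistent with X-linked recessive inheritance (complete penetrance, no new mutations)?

No

Under X-linked recessive, IV-2 (unaffected, female) cannot arise from III-2 (affected) × III-3 (affected).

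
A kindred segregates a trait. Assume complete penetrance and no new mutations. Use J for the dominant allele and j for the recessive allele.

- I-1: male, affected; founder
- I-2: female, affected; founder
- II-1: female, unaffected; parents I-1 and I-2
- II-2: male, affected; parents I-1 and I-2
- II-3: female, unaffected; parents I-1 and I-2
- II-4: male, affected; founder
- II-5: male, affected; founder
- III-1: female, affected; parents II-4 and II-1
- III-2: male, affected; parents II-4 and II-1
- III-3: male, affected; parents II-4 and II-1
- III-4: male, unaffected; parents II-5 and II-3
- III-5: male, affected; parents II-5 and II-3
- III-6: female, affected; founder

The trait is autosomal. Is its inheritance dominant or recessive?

dominant

I-1 and I-2 are both affected yet have an unaffected child II-1. Under a recessive model two affected parents are homozygous and every child would be affected, so the trait cannot be recessive.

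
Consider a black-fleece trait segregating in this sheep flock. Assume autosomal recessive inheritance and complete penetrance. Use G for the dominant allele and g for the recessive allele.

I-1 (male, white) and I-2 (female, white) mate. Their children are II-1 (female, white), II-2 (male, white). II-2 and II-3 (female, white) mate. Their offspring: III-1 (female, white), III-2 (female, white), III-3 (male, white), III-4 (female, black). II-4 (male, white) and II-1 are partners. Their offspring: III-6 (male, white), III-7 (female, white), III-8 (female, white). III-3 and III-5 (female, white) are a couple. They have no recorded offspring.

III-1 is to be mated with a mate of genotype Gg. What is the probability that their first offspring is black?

1/6

II-2 is white so carries G and passed g to III-4 (gg), so II-2 is Gg.
II-3 is white so carries G and passed g to III-4 (gg), so II-3 is Gg.
III-1 is a white offspring of II-2 (Gg) × II-3 (Gg), whose cross gives 1/4 GG : 1/2 Gg : 1/4 gg; conditioning on being white, III-1 is GG with probability 1/3, Gg with probability 2/3.
Summing over parental genotype combinations, P(offspring is black) = 2/3·1/4 = 1/6.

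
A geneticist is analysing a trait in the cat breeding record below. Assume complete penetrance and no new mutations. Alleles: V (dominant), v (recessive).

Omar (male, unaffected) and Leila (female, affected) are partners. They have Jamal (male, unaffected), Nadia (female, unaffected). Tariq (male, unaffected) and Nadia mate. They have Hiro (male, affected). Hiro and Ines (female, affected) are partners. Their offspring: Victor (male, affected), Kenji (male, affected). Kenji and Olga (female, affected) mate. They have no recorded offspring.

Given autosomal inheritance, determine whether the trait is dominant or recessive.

recessive

Tariq and Nadia are both unaffected yet have an affected child Hiro. Under dominance, an affected child requires at least one affected parent, so the trait cannot be dominant.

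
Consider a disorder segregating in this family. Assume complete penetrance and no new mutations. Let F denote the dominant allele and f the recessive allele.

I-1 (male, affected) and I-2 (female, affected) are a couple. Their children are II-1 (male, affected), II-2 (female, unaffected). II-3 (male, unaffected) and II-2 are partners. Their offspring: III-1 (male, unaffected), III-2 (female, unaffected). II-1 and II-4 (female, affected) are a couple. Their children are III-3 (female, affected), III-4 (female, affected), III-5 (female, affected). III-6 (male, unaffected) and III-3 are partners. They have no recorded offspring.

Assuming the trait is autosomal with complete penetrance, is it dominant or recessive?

dominant

I-1 and I-2 are both affected yet have an unaffected child II-2. Under a recessive model two affected parents are homozygous and every child would be affected, so the trait cannot be recessive.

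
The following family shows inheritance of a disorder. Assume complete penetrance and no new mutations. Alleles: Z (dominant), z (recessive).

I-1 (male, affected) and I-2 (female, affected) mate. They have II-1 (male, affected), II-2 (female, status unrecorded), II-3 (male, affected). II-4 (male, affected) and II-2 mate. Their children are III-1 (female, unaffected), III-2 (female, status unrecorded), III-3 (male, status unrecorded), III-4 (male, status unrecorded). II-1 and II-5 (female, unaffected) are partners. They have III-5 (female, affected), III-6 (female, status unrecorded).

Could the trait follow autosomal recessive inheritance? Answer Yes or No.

No assignment of genotypes under autosomal recessive satisfies every parent–offspring relationship, so the pedigree is inconsistent.

No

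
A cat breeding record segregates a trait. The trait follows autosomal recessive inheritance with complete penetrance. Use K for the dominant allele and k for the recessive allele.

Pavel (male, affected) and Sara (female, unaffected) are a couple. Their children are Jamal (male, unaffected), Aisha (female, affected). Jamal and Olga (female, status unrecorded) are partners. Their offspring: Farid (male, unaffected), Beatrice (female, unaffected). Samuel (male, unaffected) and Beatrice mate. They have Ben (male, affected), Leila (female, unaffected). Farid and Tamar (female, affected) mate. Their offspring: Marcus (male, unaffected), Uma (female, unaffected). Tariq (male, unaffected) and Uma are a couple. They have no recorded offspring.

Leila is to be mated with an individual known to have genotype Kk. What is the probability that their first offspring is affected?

1/6

Samuel is unaffected so carries K and passed k to Ben (kk), so Samuel is Kk.
Beatrice is unaffected so carries K and passed k to Ben (kk), so Beatrice is Kk.
Leila is an unaffected offspring of Samuel (Kk) × Beatrice (Kk), whose cross gives 1/4 KK : 1/2 Kk : 1/4 kk; conditioning on being unaffected, Leila is KK with probability 1/3, Kk with probability 2/3.
Summing over parental genotype combinations, P(offspring is affected) = 2/3·1/4 = 1/6.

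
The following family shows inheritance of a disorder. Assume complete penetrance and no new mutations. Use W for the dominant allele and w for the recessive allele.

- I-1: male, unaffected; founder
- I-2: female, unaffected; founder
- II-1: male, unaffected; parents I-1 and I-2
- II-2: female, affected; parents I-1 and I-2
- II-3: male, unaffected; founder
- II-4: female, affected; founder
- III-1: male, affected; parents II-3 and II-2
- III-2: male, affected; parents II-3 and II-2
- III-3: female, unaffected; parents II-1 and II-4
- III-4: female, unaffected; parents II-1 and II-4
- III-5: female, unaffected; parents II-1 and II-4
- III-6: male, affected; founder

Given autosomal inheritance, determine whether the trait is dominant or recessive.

I-1 and I-2 are both unaffected yet have an affected child II-2. Under dominance, an affected child requires at least one affected parent, so the trait cannot be dominant.

recessive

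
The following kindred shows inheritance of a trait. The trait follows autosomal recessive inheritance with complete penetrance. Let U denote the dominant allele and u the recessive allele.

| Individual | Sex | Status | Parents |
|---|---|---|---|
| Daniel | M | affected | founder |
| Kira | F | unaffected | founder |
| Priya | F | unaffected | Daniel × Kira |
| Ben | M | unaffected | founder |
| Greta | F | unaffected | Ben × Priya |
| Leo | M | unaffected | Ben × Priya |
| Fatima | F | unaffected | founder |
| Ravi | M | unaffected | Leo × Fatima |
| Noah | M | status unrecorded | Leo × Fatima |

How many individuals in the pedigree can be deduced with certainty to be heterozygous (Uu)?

1

Obligate heterozygotes: Priya is unaffected so carries U and received u from Daniel (uu), so Priya is Uu.
Every other individual is either homozygous by phenotype or has at least one consistent homozygous assignment, so the count is 1.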